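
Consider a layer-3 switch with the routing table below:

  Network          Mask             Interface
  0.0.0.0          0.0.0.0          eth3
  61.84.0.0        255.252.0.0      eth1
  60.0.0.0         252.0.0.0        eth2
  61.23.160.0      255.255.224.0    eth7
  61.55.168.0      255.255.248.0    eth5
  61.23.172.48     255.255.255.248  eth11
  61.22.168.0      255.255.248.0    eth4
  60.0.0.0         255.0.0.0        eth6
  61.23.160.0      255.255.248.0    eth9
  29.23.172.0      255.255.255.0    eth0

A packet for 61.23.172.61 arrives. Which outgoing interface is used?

eth7

Routes whose prefix contains 61.23.172.61:
  0.0.0.0/0 (default, matches everything) -> eth3
  60.0.0.0/6 (60.0.0.0 - 63.255.255.255) -> eth2
  61.23.160.0/19 (61.23.160.0 - 61.23.191.255) -> eth7
More-specific entries that do NOT match:
  61.23.172.48/29 (61.23.172.48 - 61.23.172.55) does not contain 61.23.172.61
  29.23.172.0/24 (29.23.172.0 - 29.23.172.255) does not contain 61.23.172.61
  61.55.168.0/21 (61.55.168.0 - 61.55.175.255) does not contain 61.23.172.61
  61.22.168.0/21 (61.22.168.0 - 61.22.175.255) does not contain 61.23.172.61
  61.23.160.0/21 (61.23.160.0 - 61.23.167.255) does not contain 61.23.172.61
Longest matching prefix is /19 -> interface eth7.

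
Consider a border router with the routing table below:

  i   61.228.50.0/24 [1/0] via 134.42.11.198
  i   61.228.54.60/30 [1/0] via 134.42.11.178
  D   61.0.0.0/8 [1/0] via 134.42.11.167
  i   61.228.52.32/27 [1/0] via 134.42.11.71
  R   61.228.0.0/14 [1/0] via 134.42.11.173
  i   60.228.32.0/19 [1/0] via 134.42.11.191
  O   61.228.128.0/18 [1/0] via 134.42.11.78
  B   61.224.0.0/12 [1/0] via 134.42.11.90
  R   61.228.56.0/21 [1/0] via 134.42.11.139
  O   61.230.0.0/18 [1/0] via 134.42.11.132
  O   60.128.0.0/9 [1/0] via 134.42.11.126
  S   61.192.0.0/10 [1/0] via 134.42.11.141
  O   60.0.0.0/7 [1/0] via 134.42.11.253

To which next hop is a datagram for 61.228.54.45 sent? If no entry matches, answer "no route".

Routes whose prefix contains 61.228.54.45:
  60.0.0.0/7 (60.0.0.0 - 61.255.255.255) -> 134.42.11.253
  61.0.0.0/8 (61.0.0.0 - 61.255.255.255) -> 134.42.11.167
  61.192.0.0/10 (61.192.0.0 - 61.255.255.255) -> 134.42.11.141
  61.224.0.0/12 (61.224.0.0 - 61.239.255.255) -> 134.42.11.90
  61.228.0.0/14 (61.228.0.0 - 61.231.255.255) -> 134.42.11.173
More-specific entries that do NOT match:
  61.228.54.60/30 (61.228.54.60 - 61.228.54.63) does not contain 61.228.54.45
  61.228.52.32/27 (61.228.52.32 - 61.228.52.63) does not contain 61.228.54.45
  61.228.50.0/24 (61.228.50.0 - 61.228.50.255) does not contain 61.228.54.45
  61.228.56.0/21 (61.228.56.0 - 61.228.63.255) does not contain 61.228.54.45
  60.228.32.0/19 (60.228.32.0 - 60.228.63.255) does not contain 61.228.54.45
  61.228.128.0/18 (61.228.128.0 - 61.228.191.255) does not contain 61.228.54.45
  61.230.0.0/18 (61.230.0.0 - 61.230.63.255) does not contain 61.228.54.45
Longest matching prefix is /14 -> next hop 134.42.11.173.

134.42.11.173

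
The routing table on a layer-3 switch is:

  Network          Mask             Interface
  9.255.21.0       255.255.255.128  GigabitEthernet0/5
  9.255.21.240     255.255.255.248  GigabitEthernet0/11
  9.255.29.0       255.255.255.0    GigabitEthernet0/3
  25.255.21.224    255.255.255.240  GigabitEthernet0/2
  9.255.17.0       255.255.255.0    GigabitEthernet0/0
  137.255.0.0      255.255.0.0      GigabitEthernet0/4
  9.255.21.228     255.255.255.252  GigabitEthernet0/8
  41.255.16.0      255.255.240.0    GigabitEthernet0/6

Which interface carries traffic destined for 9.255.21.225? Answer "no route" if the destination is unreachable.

No entry's prefix contains 9.255.21.225; there is no default route.

no route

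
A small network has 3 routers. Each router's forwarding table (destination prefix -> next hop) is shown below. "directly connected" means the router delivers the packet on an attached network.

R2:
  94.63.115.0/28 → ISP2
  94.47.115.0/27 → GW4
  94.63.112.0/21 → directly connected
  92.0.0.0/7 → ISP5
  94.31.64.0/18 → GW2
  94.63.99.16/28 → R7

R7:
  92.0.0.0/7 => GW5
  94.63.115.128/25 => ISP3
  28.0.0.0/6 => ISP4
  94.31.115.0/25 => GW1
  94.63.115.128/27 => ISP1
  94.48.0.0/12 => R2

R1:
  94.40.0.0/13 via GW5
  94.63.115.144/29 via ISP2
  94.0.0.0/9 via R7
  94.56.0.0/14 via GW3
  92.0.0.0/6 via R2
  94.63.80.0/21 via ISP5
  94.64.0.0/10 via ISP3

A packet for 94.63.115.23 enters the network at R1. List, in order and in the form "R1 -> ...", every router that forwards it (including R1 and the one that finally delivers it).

At R1: longest match for 94.63.115.23 is 94.0.0.0/9 -> R7
At R7: longest match for 94.63.115.23 is 94.48.0.0/12 -> R2
At R2: longest match for 94.63.115.23 is 94.63.112.0/21 -> directly connected

R1 -> R7 -> R2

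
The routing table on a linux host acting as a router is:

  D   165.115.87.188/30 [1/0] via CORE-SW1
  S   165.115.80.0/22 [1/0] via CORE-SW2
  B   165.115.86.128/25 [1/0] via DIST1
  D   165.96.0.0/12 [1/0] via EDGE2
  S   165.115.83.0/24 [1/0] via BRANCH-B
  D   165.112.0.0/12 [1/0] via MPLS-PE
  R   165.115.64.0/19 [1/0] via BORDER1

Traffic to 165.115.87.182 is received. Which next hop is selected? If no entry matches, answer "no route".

BORDER1

Routes whose prefix contains 165.115.87.182:
  165.112.0.0/12 (165.112.0.0 - 165.127.255.255) -> MPLS-PE
  165.115.64.0/19 (165.115.64.0 - 165.115.95.255) -> BORDER1
More-specific entries that do NOT match:
  165.115.87.188/30 (165.115.87.188 - 165.115.87.191) does not contain 165.115.87.182
  165.115.86.128/25 (165.115.86.128 - 165.115.86.255) does not contain 165.115.87.182
  165.115.83.0/24 (165.115.83.0 - 165.115.83.255) does not contain 165.115.87.182
  165.115.80.0/22 (165.115.80.0 - 165.115.83.255) does not contain 165.115.87.182
Longest matching prefix is /19 -> next hop BORDER1.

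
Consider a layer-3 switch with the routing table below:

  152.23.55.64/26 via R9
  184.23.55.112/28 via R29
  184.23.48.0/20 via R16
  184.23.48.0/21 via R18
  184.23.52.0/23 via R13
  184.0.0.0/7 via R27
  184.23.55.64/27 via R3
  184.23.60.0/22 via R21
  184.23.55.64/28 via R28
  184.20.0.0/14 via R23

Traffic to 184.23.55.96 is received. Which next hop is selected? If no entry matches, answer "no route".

R18

Routes whose prefix contains 184.23.55.96:
  184.0.0.0/7 (184.0.0.0 - 185.255.255.255) -> R27
  184.20.0.0/14 (184.20.0.0 - 184.23.255.255) -> R23
  184.23.48.0/20 (184.23.48.0 - 184.23.63.255) -> R16
  184.23.48.0/21 (184.23.48.0 - 184.23.55.255) -> R18
More-specific entries that do NOT match:
  184.23.55.112/28 (184.23.55.112 - 184.23.55.127) does not contain 184.23.55.96
  184.23.55.64/28 (184.23.55.64 - 184.23.55.79) does not contain 184.23.55.96
  184.23.55.64/27 (184.23.55.64 - 184.23.55.95) does not contain 184.23.55.96
  152.23.55.64/26 (152.23.55.64 - 152.23.55.127) does not contain 184.23.55.96
  184.23.52.0/23 (184.23.52.0 - 184.23.53.255) does not contain 184.23.55.96
  184.23.60.0/22 (184.23.60.0 - 184.23.63.255) does not contain 184.23.55.96
Longest matching prefix is /21 -> next hop R18.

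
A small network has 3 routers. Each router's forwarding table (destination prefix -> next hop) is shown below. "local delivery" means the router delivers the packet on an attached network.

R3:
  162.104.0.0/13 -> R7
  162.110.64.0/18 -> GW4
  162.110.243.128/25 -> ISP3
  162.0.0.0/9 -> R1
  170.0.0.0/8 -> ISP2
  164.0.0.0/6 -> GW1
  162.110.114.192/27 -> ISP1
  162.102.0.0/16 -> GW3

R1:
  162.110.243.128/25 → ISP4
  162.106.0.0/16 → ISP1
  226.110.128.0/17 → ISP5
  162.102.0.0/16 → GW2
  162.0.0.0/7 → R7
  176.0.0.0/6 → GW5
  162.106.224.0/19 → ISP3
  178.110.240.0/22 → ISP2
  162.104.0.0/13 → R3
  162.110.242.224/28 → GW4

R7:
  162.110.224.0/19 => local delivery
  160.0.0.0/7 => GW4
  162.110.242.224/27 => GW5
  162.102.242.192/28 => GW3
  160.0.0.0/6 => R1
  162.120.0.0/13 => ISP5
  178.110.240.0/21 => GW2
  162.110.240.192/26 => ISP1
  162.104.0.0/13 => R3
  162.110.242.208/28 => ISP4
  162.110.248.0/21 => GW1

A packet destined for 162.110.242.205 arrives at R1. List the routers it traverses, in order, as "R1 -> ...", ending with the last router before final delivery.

R1 -> R3 -> R7

At R1: longest match for 162.110.242.205 is 162.104.0.0/13 -> R3
At R3: longest match for 162.110.242.205 is 162.104.0.0/13 -> R7
At R7: longest match for 162.110.242.205 is 162.110.224.0/19 -> local delivery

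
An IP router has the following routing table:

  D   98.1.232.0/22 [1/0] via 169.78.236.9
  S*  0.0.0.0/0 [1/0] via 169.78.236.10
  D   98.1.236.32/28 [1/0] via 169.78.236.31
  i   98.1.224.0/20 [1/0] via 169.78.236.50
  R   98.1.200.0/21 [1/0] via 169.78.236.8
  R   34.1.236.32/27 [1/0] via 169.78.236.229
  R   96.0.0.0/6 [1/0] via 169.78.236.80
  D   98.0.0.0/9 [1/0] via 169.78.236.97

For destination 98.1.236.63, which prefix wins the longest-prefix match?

Entries matching 98.1.236.63:
  0.0.0.0/0 (default, matches everything)
  96.0.0.0/6 (96.0.0.0 - 99.255.255.255)
  98.0.0.0/9 (98.0.0.0 - 98.127.255.255)
  98.1.224.0/20 (98.1.224.0 - 98.1.239.255)
Most specific is 98.1.224.0/20.

98.1.224.0/20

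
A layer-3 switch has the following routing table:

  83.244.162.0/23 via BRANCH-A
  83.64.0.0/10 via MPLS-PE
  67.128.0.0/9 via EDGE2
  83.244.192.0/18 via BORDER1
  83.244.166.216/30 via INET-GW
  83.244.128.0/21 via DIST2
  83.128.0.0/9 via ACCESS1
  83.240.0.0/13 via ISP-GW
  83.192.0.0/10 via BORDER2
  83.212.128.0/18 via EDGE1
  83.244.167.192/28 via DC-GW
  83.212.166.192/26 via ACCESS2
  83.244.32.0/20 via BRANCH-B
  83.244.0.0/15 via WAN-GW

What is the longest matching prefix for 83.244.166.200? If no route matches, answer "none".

Entries matching 83.244.166.200:
  83.128.0.0/9 (83.128.0.0 - 83.255.255.255)
  83.192.0.0/10 (83.192.0.0 - 83.255.255.255)
  83.240.0.0/13 (83.240.0.0 - 83.247.255.255)
  83.244.0.0/15 (83.244.0.0 - 83.245.255.255)
Most specific is 83.244.0.0/15.

83.244.0.0/15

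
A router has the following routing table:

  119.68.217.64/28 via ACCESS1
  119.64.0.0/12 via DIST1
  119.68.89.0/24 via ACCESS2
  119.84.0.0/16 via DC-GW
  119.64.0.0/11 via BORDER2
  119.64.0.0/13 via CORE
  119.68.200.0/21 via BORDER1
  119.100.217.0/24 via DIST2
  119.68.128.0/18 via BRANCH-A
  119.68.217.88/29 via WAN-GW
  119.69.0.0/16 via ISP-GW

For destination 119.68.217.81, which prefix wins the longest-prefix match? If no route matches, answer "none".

Entries matching 119.68.217.81:
  119.64.0.0/11 (119.64.0.0 - 119.95.255.255)
  119.64.0.0/12 (119.64.0.0 - 119.79.255.255)
  119.64.0.0/13 (119.64.0.0 - 119.71.255.255)
Most specific is 119.64.0.0/13.

119.64.0.0/13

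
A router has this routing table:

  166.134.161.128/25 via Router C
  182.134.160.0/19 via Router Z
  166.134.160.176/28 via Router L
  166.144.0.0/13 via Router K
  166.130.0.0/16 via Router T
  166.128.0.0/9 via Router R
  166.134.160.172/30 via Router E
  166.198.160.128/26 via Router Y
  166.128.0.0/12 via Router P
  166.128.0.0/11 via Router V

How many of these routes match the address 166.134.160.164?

3

Prefixes containing 166.134.160.164:
  166.128.0.0/9 (166.128.0.0 - 166.255.255.255)
  166.128.0.0/11 (166.128.0.0 - 166.159.255.255)
  166.128.0.0/12 (166.128.0.0 - 166.143.255.255)
Total matching entries: 3.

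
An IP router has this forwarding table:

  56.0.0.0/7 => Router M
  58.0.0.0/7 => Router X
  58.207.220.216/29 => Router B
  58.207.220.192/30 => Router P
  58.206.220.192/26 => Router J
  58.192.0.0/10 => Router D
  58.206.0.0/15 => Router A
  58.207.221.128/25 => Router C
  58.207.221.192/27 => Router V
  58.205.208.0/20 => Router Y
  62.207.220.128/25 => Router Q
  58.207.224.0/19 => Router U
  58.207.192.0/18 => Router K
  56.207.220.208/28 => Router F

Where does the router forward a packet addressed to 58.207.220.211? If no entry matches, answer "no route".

Router K

Routes whose prefix contains 58.207.220.211:
  58.0.0.0/7 (58.0.0.0 - 59.255.255.255) -> Router X
  58.192.0.0/10 (58.192.0.0 - 58.255.255.255) -> Router D
  58.206.0.0/15 (58.206.0.0 - 58.207.255.255) -> Router A
  58.207.192.0/18 (58.207.192.0 - 58.207.255.255) -> Router K
More-specific entries that do NOT match:
  58.207.220.192/30 (58.207.220.192 - 58.207.220.195) does not contain 58.207.220.211
  58.207.220.216/29 (58.207.220.216 - 58.207.220.223) does not contain 58.207.220.211
  56.207.220.208/28 (56.207.220.208 - 56.207.220.223) does not contain 58.207.220.211
  58.207.221.192/27 (58.207.221.192 - 58.207.221.223) does not contain 58.207.220.211
  58.206.220.192/26 (58.206.220.192 - 58.206.220.255) does not contain 58.207.220.211
  58.207.221.128/25 (58.207.221.128 - 58.207.221.255) does not contain 58.207.220.211
  62.207.220.128/25 (62.207.220.128 - 62.207.220.255) does not contain 58.207.220.211
  58.205.208.0/20 (58.205.208.0 - 58.205.223.255) does not contain 58.207.220.211
  58.207.224.0/19 (58.207.224.0 - 58.207.255.255) does not contain 58.207.220.211
Longest matching prefix is /18 -> next hop Router K.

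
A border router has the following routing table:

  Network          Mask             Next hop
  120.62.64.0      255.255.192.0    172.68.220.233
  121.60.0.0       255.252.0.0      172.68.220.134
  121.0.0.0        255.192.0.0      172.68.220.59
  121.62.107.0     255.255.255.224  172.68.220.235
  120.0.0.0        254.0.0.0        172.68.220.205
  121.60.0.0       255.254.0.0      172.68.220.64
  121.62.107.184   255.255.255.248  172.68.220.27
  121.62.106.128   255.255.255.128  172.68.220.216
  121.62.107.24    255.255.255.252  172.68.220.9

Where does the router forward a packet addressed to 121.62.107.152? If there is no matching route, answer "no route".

Routes whose prefix contains 121.62.107.152:
  120.0.0.0/7 (120.0.0.0 - 121.255.255.255) -> 172.68.220.205
  121.0.0.0/10 (121.0.0.0 - 121.63.255.255) -> 172.68.220.59
  121.60.0.0/14 (121.60.0.0 - 121.63.255.255) -> 172.68.220.134
More-specific entries that do NOT match:
  121.62.107.24/30 (121.62.107.24 - 121.62.107.27) does not contain 121.62.107.152
  121.62.107.184/29 (121.62.107.184 - 121.62.107.191) does not contain 121.62.107.152
  121.62.107.0/27 (121.62.107.0 - 121.62.107.31) does not contain 121.62.107.152
  121.62.106.128/25 (121.62.106.128 - 121.62.106.255) does not contain 121.62.107.152
  120.62.64.0/18 (120.62.64.0 - 120.62.127.255) does not contain 121.62.107.152
  121.60.0.0/15 (121.60.0.0 - 121.61.255.255) does not contain 121.62.107.152
Longest matching prefix is /14 -> next hop 172.68.220.134.

172.68.220.134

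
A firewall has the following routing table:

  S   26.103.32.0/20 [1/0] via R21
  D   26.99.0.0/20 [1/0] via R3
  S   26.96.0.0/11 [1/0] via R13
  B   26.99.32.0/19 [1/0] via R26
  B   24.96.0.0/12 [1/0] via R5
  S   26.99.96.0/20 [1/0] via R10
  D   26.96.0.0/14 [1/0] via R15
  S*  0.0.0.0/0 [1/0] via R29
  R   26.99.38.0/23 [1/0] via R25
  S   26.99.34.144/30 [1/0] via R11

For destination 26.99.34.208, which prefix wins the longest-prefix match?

26.99.32.0/19

Entries matching 26.99.34.208:
  0.0.0.0/0 (default, matches everything)
  26.96.0.0/11 (26.96.0.0 - 26.127.255.255)
  26.96.0.0/14 (26.96.0.0 - 26.99.255.255)
  26.99.32.0/19 (26.99.32.0 - 26.99.63.255)
Most specific is 26.99.32.0/19.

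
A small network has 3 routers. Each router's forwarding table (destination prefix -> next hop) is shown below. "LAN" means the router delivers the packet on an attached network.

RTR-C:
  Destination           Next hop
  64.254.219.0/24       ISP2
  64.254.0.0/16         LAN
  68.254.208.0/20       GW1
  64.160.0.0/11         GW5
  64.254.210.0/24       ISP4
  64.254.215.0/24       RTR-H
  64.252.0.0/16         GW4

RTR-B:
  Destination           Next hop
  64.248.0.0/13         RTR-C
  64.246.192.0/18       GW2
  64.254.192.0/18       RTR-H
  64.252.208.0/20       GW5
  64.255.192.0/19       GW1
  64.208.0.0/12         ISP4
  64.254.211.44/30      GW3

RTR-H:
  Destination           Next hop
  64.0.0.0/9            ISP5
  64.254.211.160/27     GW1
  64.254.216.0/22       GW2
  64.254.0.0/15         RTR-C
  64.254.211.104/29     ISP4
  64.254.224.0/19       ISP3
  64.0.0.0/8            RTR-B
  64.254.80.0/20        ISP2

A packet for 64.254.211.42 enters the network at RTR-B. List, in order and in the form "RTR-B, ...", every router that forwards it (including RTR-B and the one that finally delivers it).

At RTR-B: longest match for 64.254.211.42 is 64.254.192.0/18 -> RTR-H
At RTR-H: longest match for 64.254.211.42 is 64.254.0.0/15 -> RTR-C
At RTR-C: longest match for 64.254.211.42 is 64.254.0.0/16 -> LAN

RTR-B, RTR-H, RTR-C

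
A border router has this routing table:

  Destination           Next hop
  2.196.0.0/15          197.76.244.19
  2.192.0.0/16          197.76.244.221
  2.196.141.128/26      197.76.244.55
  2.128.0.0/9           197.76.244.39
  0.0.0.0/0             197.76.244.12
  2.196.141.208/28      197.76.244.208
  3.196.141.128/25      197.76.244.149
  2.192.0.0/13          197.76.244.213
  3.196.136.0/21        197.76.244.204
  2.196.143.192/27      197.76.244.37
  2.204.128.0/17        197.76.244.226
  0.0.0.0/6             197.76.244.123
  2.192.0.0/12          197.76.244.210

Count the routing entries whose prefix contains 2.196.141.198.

Prefixes containing 2.196.141.198:
  0.0.0.0/0 (default, matches everything)
  0.0.0.0/6 (0.0.0.0 - 3.255.255.255)
  2.128.0.0/9 (2.128.0.0 - 2.255.255.255)
  2.192.0.0/12 (2.192.0.0 - 2.207.255.255)
  2.192.0.0/13 (2.192.0.0 - 2.199.255.255)
  2.196.0.0/15 (2.196.0.0 - 2.197.255.255)
Total matching entries: 6.

6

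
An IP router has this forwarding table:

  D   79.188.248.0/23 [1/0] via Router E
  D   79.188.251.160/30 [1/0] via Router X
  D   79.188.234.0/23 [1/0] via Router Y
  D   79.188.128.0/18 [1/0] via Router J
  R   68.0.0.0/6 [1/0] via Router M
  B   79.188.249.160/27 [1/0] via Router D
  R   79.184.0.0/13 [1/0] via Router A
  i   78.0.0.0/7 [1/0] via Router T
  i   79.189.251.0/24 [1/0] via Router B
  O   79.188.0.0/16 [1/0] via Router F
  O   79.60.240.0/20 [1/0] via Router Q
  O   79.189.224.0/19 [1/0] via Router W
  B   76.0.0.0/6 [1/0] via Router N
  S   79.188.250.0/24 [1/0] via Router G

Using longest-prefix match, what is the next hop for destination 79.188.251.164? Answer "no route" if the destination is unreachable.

Router F

Routes whose prefix contains 79.188.251.164:
  76.0.0.0/6 (76.0.0.0 - 79.255.255.255) -> Router N
  78.0.0.0/7 (78.0.0.0 - 79.255.255.255) -> Router T
  79.184.0.0/13 (79.184.0.0 - 79.191.255.255) -> Router A
  79.188.0.0/16 (79.188.0.0 - 79.188.255.255) -> Router F
More-specific entries that do NOT match:
  79.188.251.160/30 (79.188.251.160 - 79.188.251.163) does not contain 79.188.251.164
  79.188.249.160/27 (79.188.249.160 - 79.188.249.191) does not contain 79.188.251.164
  79.189.251.0/24 (79.189.251.0 - 79.189.251.255) does not contain 79.188.251.164
  79.188.250.0/24 (79.188.250.0 - 79.188.250.255) does not contain 79.188.251.164
  79.188.248.0/23 (79.188.248.0 - 79.188.249.255) does not contain 79.188.251.164
  79.188.234.0/23 (79.188.234.0 - 79.188.235.255) does not contain 79.188.251.164
  79.60.240.0/20 (79.60.240.0 - 79.60.255.255) does not contain 79.188.251.164
  79.189.224.0/19 (79.189.224.0 - 79.189.255.255) does not contain 79.188.251.164
  79.188.128.0/18 (79.188.128.0 - 79.188.191.255) does not contain 79.188.251.164
Longest matching prefix is /16 -> next hop Router F.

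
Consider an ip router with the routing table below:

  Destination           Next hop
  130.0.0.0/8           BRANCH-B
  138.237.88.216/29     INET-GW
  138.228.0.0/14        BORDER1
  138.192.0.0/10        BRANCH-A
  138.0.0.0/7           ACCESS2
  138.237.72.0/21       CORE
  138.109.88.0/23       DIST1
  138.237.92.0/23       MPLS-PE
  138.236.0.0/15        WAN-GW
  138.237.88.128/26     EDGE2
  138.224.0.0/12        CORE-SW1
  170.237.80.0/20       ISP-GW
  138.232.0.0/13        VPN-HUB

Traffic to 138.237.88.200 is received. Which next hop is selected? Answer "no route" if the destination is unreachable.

WAN-GW

Routes whose prefix contains 138.237.88.200:
  138.0.0.0/7 (138.0.0.0 - 139.255.255.255) -> ACCESS2
  138.192.0.0/10 (138.192.0.0 - 138.255.255.255) -> BRANCH-A
  138.224.0.0/12 (138.224.0.0 - 138.239.255.255) -> CORE-SW1
  138.232.0.0/13 (138.232.0.0 - 138.239.255.255) -> VPN-HUB
  138.236.0.0/15 (138.236.0.0 - 138.237.255.255) -> WAN-GW
More-specific entries that do NOT match:
  138.237.88.216/29 (138.237.88.216 - 138.237.88.223) does not contain 138.237.88.200
  138.237.88.128/26 (138.237.88.128 - 138.237.88.191) does not contain 138.237.88.200
  138.109.88.0/23 (138.109.88.0 - 138.109.89.255) does not contain 138.237.88.200
  138.237.92.0/23 (138.237.92.0 - 138.237.93.255) does not contain 138.237.88.200
  138.237.72.0/21 (138.237.72.0 - 138.237.79.255) does not contain 138.237.88.200
  170.237.80.0/20 (170.237.80.0 - 170.237.95.255) does not contain 138.237.88.200
Longest matching prefix is /15 -> next hop WAN-GW.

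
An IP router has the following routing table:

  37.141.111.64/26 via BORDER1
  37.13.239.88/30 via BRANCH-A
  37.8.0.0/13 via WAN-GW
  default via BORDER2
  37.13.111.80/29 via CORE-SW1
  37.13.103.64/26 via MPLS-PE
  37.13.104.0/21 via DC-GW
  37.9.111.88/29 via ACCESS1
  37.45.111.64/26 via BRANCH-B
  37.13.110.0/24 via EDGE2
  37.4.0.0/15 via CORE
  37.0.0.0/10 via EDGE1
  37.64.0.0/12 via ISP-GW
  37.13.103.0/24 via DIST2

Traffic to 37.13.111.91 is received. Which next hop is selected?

Routes whose prefix contains 37.13.111.91:
  0.0.0.0/0 (default, matches everything) -> BORDER2
  37.0.0.0/10 (37.0.0.0 - 37.63.255.255) -> EDGE1
  37.8.0.0/13 (37.8.0.0 - 37.15.255.255) -> WAN-GW
  37.13.104.0/21 (37.13.104.0 - 37.13.111.255) -> DC-GW
More-specific entries that do NOT match:
  37.13.239.88/30 (37.13.239.88 - 37.13.239.91) does not contain 37.13.111.91
  37.13.111.80/29 (37.13.111.80 - 37.13.111.87) does not contain 37.13.111.91
  37.9.111.88/29 (37.9.111.88 - 37.9.111.95) does not contain 37.13.111.91
  37.141.111.64/26 (37.141.111.64 - 37.141.111.127) does not contain 37.13.111.91
  37.13.103.64/26 (37.13.103.64 - 37.13.103.127) does not contain 37.13.111.91
  37.45.111.64/26 (37.45.111.64 - 37.45.111.127) does not contain 37.13.111.91
  37.13.110.0/24 (37.13.110.0 - 37.13.110.255) does not contain 37.13.111.91
  37.13.103.0/24 (37.13.103.0 - 37.13.103.255) does not contain 37.13.111.91
Longest matching prefix is /21 -> next hop DC-GW.

DC-GW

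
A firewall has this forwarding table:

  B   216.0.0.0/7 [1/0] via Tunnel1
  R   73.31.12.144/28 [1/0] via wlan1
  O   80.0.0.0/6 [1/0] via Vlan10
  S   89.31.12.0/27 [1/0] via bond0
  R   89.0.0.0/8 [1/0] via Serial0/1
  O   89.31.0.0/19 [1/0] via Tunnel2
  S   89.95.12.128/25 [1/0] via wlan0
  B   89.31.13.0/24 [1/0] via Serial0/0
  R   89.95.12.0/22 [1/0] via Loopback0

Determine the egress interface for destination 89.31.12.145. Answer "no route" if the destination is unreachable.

Tunnel2

Routes whose prefix contains 89.31.12.145:
  89.0.0.0/8 (89.0.0.0 - 89.255.255.255) -> Serial0/1
  89.31.0.0/19 (89.31.0.0 - 89.31.31.255) -> Tunnel2
More-specific entries that do NOT match:
  73.31.12.144/28 (73.31.12.144 - 73.31.12.159) does not contain 89.31.12.145
  89.31.12.0/27 (89.31.12.0 - 89.31.12.31) does not contain 89.31.12.145
  89.95.12.128/25 (89.95.12.128 - 89.95.12.255) does not contain 89.31.12.145
  89.31.13.0/24 (89.31.13.0 - 89.31.13.255) does not contain 89.31.12.145
  89.95.12.0/22 (89.95.12.0 - 89.95.15.255) does not contain 89.31.12.145
Longest matching prefix is /19 -> interface Tunnel2.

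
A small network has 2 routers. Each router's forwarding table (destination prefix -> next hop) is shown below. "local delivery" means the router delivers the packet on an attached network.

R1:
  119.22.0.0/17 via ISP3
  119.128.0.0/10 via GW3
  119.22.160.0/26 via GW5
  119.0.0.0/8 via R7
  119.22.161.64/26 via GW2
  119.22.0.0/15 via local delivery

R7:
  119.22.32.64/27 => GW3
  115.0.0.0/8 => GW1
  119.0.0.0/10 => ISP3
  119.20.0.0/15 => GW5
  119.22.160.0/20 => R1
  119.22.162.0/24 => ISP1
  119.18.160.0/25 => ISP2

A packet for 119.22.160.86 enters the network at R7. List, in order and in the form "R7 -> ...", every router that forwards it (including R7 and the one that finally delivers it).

At R7: longest match for 119.22.160.86 is 119.22.160.0/20 -> R1
At R1: longest match for 119.22.160.86 is 119.22.0.0/15 -> local delivery

R7 -> R1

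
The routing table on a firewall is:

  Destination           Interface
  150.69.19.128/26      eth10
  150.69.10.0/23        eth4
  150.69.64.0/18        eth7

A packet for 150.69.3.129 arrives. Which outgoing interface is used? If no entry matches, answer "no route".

No entry's prefix contains 150.69.3.129; there is no default route.

no route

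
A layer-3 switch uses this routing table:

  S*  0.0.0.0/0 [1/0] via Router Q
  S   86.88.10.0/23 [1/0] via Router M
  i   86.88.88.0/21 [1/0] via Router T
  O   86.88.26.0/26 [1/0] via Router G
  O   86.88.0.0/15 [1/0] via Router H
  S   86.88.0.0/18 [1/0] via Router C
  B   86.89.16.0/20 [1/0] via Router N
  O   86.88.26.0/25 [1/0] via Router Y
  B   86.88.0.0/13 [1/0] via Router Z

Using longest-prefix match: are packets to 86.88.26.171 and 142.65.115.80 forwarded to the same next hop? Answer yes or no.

no

86.88.26.171: longest match 86.88.0.0/18 -> Router C
142.65.115.80: longest match 0.0.0.0/0 -> Router Q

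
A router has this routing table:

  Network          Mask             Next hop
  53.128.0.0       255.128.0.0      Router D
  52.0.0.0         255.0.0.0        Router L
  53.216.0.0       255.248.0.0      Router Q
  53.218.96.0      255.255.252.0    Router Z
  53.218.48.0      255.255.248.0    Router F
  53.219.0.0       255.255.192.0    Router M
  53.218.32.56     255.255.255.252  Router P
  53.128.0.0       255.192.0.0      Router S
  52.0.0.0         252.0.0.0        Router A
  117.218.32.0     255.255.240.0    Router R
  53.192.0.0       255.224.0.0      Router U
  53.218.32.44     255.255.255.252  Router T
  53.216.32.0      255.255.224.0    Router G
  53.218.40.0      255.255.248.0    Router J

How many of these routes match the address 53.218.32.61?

4

Prefixes containing 53.218.32.61:
  52.0.0.0/6 (52.0.0.0 - 55.255.255.255)
  53.128.0.0/9 (53.128.0.0 - 53.255.255.255)
  53.192.0.0/11 (53.192.0.0 - 53.223.255.255)
  53.216.0.0/13 (53.216.0.0 - 53.223.255.255)
Total matching entries: 4.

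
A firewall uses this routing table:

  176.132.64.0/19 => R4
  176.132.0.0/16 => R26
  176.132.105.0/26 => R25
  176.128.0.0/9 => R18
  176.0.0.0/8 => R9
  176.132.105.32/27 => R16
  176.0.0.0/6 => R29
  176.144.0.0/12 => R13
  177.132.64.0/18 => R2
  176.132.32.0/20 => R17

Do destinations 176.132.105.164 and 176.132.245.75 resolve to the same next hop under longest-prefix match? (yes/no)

176.132.105.164: longest match 176.132.0.0/16 -> R26
176.132.245.75: longest match 176.132.0.0/16 -> R26

yes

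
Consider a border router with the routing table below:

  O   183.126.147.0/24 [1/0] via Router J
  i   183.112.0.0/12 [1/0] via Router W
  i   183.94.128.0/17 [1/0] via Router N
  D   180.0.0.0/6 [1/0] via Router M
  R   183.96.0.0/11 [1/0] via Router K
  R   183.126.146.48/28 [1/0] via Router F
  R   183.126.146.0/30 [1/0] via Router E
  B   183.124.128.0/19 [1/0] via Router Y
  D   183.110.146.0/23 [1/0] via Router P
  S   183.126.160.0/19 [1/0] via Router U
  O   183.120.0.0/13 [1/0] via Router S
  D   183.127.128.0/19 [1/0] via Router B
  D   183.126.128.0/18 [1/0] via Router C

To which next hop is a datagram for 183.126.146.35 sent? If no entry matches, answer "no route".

Routes whose prefix contains 183.126.146.35:
  180.0.0.0/6 (180.0.0.0 - 183.255.255.255) -> Router M
  183.96.0.0/11 (183.96.0.0 - 183.127.255.255) -> Router K
  183.112.0.0/12 (183.112.0.0 - 183.127.255.255) -> Router W
  183.120.0.0/13 (183.120.0.0 - 183.127.255.255) -> Router S
  183.126.128.0/18 (183.126.128.0 - 183.126.191.255) -> Router C
More-specific entries that do NOT match:
  183.126.146.0/30 (183.126.146.0 - 183.126.146.3) does not contain 183.126.146.35
  183.126.146.48/28 (183.126.146.48 - 183.126.146.63) does not contain 183.126.146.35
  183.126.147.0/24 (183.126.147.0 - 183.126.147.255) does not contain 183.126.146.35
  183.110.146.0/23 (183.110.146.0 - 183.110.147.255) does not contain 183.126.146.35
  183.124.128.0/19 (183.124.128.0 - 183.124.159.255) does not contain 183.126.146.35
  183.126.160.0/19 (183.126.160.0 - 183.126.191.255) does not contain 183.126.146.35
  183.127.128.0/19 (183.127.128.0 - 183.127.159.255) does not contain 183.126.146.35
Longest matching prefix is /18 -> next hop Router C.

Router C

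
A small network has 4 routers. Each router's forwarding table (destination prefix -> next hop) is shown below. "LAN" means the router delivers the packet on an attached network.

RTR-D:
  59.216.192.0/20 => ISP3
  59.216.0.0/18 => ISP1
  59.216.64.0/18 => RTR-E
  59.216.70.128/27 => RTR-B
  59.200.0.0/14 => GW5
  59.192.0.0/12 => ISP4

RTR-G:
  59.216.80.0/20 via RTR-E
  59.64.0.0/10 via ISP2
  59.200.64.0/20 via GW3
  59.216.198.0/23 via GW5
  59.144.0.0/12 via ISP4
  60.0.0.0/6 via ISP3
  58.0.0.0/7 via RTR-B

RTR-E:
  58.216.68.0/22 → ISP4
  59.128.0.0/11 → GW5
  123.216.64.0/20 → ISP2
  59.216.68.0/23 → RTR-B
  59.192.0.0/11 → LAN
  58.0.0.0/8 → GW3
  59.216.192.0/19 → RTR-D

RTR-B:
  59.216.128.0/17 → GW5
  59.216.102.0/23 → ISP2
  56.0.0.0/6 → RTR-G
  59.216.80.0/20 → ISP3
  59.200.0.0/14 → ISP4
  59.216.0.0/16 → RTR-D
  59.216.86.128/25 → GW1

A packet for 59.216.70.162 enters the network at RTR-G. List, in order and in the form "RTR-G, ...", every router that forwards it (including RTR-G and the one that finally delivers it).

At RTR-G: longest match for 59.216.70.162 is 58.0.0.0/7 -> RTR-B
At RTR-B: longest match for 59.216.70.162 is 59.216.0.0/16 -> RTR-D
At RTR-D: longest match for 59.216.70.162 is 59.216.64.0/18 -> RTR-E
At RTR-E: longest match for 59.216.70.162 is 59.192.0.0/11 -> LAN

RTR-G, RTR-B, RTR-D, RTR-E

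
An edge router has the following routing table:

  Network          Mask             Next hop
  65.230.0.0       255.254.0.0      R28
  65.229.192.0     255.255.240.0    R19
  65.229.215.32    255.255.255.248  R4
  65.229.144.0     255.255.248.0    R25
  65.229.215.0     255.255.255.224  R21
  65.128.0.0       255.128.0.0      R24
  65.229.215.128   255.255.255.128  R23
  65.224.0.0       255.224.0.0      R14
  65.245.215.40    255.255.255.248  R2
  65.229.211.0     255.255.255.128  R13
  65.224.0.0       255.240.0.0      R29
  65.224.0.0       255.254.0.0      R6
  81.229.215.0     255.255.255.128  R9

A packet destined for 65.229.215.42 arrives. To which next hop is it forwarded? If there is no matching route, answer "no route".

R29

Routes whose prefix contains 65.229.215.42:
  65.128.0.0/9 (65.128.0.0 - 65.255.255.255) -> R24
  65.224.0.0/11 (65.224.0.0 - 65.255.255.255) -> R14
  65.224.0.0/12 (65.224.0.0 - 65.239.255.255) -> R29
More-specific entries that do NOT match:
  65.229.215.32/29 (65.229.215.32 - 65.229.215.39) does not contain 65.229.215.42
  65.245.215.40/29 (65.245.215.40 - 65.245.215.47) does not contain 65.229.215.42
  65.229.215.0/27 (65.229.215.0 - 65.229.215.31) does not contain 65.229.215.42
  65.229.215.128/25 (65.229.215.128 - 65.229.215.255) does not contain 65.229.215.42
  65.229.211.0/25 (65.229.211.0 - 65.229.211.127) does not contain 65.229.215.42
  81.229.215.0/25 (81.229.215.0 - 81.229.215.127) does not contain 65.229.215.42
  65.229.144.0/21 (65.229.144.0 - 65.229.151.255) does not contain 65.229.215.42
  65.229.192.0/20 (65.229.192.0 - 65.229.207.255) does not contain 65.229.215.42
  65.230.0.0/15 (65.230.0.0 - 65.231.255.255) does not contain 65.229.215.42
  65.224.0.0/15 (65.224.0.0 - 65.225.255.255) does not contain 65.229.215.42
Longest matching prefix is /12 -> next hop R29.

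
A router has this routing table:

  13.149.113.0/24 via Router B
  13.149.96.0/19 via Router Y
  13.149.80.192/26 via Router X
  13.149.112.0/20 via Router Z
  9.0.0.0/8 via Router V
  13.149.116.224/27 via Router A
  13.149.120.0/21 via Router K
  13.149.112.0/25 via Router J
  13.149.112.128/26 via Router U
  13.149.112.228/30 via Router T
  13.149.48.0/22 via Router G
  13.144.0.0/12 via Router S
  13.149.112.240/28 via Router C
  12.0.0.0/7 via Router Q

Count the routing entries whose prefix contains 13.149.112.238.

4

Prefixes containing 13.149.112.238:
  12.0.0.0/7 (12.0.0.0 - 13.255.255.255)
  13.144.0.0/12 (13.144.0.0 - 13.159.255.255)
  13.149.96.0/19 (13.149.96.0 - 13.149.127.255)
  13.149.112.0/20 (13.149.112.0 - 13.149.127.255)
Total matching entries: 4.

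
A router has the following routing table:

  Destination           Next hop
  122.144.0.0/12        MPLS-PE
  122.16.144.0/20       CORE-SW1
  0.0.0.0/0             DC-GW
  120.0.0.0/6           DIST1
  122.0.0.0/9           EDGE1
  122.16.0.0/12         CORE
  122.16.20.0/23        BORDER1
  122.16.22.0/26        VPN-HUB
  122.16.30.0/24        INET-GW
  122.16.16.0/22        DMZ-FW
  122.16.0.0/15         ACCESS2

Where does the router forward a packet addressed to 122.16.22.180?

ACCESS2

Routes whose prefix contains 122.16.22.180:
  0.0.0.0/0 (default, matches everything) -> DC-GW
  120.0.0.0/6 (120.0.0.0 - 123.255.255.255) -> DIST1
  122.0.0.0/9 (122.0.0.0 - 122.127.255.255) -> EDGE1
  122.16.0.0/12 (122.16.0.0 - 122.31.255.255) -> CORE
  122.16.0.0/15 (122.16.0.0 - 122.17.255.255) -> ACCESS2
More-specific entries that do NOT match:
  122.16.22.0/26 (122.16.22.0 - 122.16.22.63) does not contain 122.16.22.180
  122.16.30.0/24 (122.16.30.0 - 122.16.30.255) does not contain 122.16.22.180
  122.16.20.0/23 (122.16.20.0 - 122.16.21.255) does not contain 122.16.22.180
  122.16.16.0/22 (122.16.16.0 - 122.16.19.255) does not contain 122.16.22.180
  122.16.144.0/20 (122.16.144.0 - 122.16.159.255) does not contain 122.16.22.180
Longest matching prefix is /15 -> next hop ACCESS2.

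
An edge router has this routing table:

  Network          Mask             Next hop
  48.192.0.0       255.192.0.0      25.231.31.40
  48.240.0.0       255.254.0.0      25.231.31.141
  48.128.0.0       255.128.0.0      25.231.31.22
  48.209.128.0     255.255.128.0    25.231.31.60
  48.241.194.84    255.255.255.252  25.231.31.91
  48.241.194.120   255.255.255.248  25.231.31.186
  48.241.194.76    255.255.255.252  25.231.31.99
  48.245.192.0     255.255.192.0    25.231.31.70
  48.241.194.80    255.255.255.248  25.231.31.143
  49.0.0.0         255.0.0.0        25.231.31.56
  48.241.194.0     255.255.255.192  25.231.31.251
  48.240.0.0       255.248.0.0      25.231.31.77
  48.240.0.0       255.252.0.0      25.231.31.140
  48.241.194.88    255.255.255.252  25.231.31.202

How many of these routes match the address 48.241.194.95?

Prefixes containing 48.241.194.95:
  48.128.0.0/9 (48.128.0.0 - 48.255.255.255)
  48.192.0.0/10 (48.192.0.0 - 48.255.255.255)
  48.240.0.0/13 (48.240.0.0 - 48.247.255.255)
  48.240.0.0/14 (48.240.0.0 - 48.243.255.255)
  48.240.0.0/15 (48.240.0.0 - 48.241.255.255)
Total matching entries: 5.

5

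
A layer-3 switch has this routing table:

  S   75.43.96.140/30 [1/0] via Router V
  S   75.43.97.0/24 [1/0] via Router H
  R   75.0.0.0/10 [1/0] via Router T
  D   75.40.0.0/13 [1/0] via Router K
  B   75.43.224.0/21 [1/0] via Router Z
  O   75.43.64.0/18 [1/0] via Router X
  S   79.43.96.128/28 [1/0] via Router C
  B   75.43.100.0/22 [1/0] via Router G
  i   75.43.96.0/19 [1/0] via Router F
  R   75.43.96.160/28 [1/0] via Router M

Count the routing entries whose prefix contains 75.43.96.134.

Prefixes containing 75.43.96.134:
  75.0.0.0/10 (75.0.0.0 - 75.63.255.255)
  75.40.0.0/13 (75.40.0.0 - 75.47.255.255)
  75.43.64.0/18 (75.43.64.0 - 75.43.127.255)
  75.43.96.0/19 (75.43.96.0 - 75.43.127.255)
Total matching entries: 4.

4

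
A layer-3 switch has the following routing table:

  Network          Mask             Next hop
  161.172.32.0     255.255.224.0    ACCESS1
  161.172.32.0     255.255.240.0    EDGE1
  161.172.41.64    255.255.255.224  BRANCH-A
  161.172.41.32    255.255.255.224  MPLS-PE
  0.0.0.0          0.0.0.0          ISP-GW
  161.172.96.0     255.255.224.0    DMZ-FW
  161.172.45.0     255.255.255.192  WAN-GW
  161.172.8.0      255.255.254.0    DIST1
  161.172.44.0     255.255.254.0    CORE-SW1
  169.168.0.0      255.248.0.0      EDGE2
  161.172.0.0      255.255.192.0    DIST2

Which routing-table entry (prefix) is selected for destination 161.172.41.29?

Entries matching 161.172.41.29:
  0.0.0.0/0 (default, matches everything)
  161.172.0.0/18 (161.172.0.0 - 161.172.63.255)
  161.172.32.0/19 (161.172.32.0 - 161.172.63.255)
  161.172.32.0/20 (161.172.32.0 - 161.172.47.255)
Most specific is 161.172.32.0/20.

161.172.32.0/20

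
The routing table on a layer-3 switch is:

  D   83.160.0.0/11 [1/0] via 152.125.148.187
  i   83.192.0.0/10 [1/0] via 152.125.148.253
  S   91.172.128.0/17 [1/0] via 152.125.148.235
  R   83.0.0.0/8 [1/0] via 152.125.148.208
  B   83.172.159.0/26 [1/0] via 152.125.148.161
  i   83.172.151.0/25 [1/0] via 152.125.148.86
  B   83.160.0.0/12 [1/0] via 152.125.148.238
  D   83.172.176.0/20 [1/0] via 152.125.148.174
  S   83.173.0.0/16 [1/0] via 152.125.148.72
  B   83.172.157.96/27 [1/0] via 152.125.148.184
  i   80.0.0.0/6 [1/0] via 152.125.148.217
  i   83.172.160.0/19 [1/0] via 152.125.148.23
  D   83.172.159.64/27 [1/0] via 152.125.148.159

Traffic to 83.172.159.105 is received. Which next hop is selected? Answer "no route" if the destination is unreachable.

152.125.148.238

Routes whose prefix contains 83.172.159.105:
  80.0.0.0/6 (80.0.0.0 - 83.255.255.255) -> 152.125.148.217
  83.0.0.0/8 (83.0.0.0 - 83.255.255.255) -> 152.125.148.208
  83.160.0.0/11 (83.160.0.0 - 83.191.255.255) -> 152.125.148.187
  83.160.0.0/12 (83.160.0.0 - 83.175.255.255) -> 152.125.148.238
More-specific entries that do NOT match:
  83.172.157.96/27 (83.172.157.96 - 83.172.157.127) does not contain 83.172.159.105
  83.172.159.64/27 (83.172.159.64 - 83.172.159.95) does not contain 83.172.159.105
  83.172.159.0/26 (83.172.159.0 - 83.172.159.63) does not contain 83.172.159.105
  83.172.151.0/25 (83.172.151.0 - 83.172.151.127) does not contain 83.172.159.105
  83.172.176.0/20 (83.172.176.0 - 83.172.191.255) does not contain 83.172.159.105
  83.172.160.0/19 (83.172.160.0 - 83.172.191.255) does not contain 83.172.159.105
  91.172.128.0/17 (91.172.128.0 - 91.172.255.255) does not contain 83.172.159.105
  83.173.0.0/16 (83.173.0.0 - 83.173.255.255) does not contain 83.172.159.105
Longest matching prefix is /12 -> next hop 152.125.148.238.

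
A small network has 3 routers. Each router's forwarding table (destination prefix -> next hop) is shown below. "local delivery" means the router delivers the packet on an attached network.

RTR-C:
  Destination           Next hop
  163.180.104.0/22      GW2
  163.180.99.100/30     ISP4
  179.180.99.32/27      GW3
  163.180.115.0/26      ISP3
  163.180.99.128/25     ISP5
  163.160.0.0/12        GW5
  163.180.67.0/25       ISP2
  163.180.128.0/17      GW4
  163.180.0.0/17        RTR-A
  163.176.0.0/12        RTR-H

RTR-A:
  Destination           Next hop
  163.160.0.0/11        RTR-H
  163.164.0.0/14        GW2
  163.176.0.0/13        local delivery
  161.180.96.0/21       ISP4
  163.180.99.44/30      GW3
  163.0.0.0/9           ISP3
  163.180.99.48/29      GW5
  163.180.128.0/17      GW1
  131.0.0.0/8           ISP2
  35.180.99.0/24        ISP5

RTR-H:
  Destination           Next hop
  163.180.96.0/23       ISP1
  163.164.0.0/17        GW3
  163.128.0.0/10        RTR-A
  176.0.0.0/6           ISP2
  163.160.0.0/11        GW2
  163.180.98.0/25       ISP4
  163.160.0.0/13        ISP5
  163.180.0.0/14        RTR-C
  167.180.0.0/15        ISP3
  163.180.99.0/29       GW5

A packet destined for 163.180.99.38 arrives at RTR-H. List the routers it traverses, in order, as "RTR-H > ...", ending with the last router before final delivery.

At RTR-H: longest match for 163.180.99.38 is 163.180.0.0/14 -> RTR-C
At RTR-C: longest match for 163.180.99.38 is 163.180.0.0/17 -> RTR-A
At RTR-A: longest match for 163.180.99.38 is 163.176.0.0/13 -> local delivery

RTR-H > RTR-C > RTR-A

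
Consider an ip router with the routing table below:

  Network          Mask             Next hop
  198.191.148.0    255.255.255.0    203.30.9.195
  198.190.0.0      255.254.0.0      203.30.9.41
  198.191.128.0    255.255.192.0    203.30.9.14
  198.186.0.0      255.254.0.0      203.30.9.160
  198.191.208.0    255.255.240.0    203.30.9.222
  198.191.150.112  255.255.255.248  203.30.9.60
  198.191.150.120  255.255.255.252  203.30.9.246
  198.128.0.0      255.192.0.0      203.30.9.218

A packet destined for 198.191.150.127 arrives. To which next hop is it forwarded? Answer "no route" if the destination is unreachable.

203.30.9.14

Routes whose prefix contains 198.191.150.127:
  198.128.0.0/10 (198.128.0.0 - 198.191.255.255) -> 203.30.9.218
  198.190.0.0/15 (198.190.0.0 - 198.191.255.255) -> 203.30.9.41
  198.191.128.0/18 (198.191.128.0 - 198.191.191.255) -> 203.30.9.14
More-specific entries that do NOT match:
  198.191.150.120/30 (198.191.150.120 - 198.191.150.123) does not contain 198.191.150.127
  198.191.150.112/29 (198.191.150.112 - 198.191.150.119) does not contain 198.191.150.127
  198.191.148.0/24 (198.191.148.0 - 198.191.148.255) does not contain 198.191.150.127
  198.191.208.0/20 (198.191.208.0 - 198.191.223.255) does not contain 198.191.150.127
Longest matching prefix is /18 -> next hop 203.30.9.14.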